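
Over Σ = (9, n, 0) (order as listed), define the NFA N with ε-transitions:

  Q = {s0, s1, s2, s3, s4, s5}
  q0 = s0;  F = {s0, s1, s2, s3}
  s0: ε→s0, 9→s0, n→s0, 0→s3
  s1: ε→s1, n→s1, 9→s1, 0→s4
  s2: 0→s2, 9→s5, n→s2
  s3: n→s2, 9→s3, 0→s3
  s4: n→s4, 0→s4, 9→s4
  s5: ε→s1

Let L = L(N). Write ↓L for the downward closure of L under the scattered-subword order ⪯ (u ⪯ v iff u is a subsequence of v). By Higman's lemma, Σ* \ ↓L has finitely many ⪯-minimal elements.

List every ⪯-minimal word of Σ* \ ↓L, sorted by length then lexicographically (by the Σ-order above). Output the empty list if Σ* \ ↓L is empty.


Antichain: [0n90].

|Q|=6, |F|=4, |δ|=18 (3 ε).
min D↑ (5 st, q0=0, F={4}): 0:9→0,n→0,0→1 1:9→1,n→2,0→1 2:9→3,n→2,0→2 3:9→3,n→3,0→4 4:9→4,n→4,0→4 [Hopcroft].
'0n90': N↓-sim [6, 5, 4, 3, 1] end={s4} — reject; 4/4 del acc.
1 minimals (antichain).


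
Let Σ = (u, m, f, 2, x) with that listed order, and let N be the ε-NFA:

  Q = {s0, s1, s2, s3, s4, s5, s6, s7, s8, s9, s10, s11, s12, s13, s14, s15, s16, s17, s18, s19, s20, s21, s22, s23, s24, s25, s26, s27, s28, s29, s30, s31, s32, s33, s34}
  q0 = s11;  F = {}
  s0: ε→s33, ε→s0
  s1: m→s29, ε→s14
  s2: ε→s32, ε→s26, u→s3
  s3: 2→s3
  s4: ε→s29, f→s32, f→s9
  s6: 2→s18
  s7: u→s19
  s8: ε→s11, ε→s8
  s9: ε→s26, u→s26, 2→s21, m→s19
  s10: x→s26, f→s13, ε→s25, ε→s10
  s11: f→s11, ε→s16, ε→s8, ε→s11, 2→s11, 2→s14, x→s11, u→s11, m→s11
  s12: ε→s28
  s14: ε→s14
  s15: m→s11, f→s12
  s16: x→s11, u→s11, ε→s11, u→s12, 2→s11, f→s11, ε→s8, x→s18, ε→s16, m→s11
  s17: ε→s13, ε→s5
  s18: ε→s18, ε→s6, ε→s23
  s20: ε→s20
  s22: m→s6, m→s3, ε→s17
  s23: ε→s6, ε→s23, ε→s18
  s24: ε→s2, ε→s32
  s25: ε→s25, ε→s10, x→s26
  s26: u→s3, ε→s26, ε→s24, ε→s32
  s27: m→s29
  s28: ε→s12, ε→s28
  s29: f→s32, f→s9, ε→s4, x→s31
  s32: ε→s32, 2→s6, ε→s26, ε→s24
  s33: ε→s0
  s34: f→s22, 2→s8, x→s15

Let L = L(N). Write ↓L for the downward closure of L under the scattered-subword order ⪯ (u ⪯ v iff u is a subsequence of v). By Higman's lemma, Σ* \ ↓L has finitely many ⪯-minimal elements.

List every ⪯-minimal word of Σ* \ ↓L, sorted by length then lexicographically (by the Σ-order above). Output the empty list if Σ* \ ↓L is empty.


Antichain: [ε].

|Q|=35, |F|=0, |δ|=82 (43 ε).
min D↑ (1 st, q0=0, F={0}): 0:u→0,m→0,f→0,2→0,x→0 (ε-aug+det+¬).
ε ∈ L(D↑) — L = ∅.


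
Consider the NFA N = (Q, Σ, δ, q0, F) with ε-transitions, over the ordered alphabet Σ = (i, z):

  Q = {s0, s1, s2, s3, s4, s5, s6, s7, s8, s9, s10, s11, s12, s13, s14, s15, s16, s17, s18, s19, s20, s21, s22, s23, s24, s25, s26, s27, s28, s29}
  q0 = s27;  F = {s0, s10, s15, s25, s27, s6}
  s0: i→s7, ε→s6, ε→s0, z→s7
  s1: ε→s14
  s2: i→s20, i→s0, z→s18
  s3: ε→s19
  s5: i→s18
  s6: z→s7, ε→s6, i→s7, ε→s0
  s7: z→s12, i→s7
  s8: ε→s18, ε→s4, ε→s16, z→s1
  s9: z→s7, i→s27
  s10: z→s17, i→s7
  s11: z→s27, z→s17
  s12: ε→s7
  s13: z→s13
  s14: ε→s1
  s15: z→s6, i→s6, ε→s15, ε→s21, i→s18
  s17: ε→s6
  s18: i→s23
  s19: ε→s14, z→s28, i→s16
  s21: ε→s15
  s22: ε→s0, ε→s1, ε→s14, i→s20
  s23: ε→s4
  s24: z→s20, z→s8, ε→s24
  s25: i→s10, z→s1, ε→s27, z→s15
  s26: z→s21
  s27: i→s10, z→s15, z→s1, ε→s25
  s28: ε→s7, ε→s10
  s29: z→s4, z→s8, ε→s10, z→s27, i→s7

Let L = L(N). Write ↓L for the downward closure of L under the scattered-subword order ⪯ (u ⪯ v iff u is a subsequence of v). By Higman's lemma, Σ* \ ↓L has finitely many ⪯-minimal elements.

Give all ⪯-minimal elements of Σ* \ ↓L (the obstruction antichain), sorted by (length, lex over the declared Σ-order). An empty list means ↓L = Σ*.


|Q|=30, |F|=6, |δ|=64 (26 ε).
min D↑ (5 st, q0=0, F={3}): 0:i→1,z→2 1:i→3,z→4 2:i→4,z→4 3:i→3,z→3 4:i→3,z→3 [Hopcroft].
'ii': N↓-sim [15, 9, 4] end={s12,s23,s4,s7} rej; 2/2 deletions ∈↓L.
'izz': run [15, 9, 5, 2] end={s12,s7} rej; 3/3 single-dels accept.
'ziz': run [15, 12, 7, 2] end={s12,s7} — reject; 3/3 del acc.
'zzi': |S_i|=[15, 12, 4, 2] end={s12,s7} ∉↓L; 3/3 del acc.
'zzz': N↓-sim [15, 12, 4, 2] end={s12,s7} ∉↓L; 3/3 deletions ∈↓L.
5 obstructions.

A = [ii, izz, ziz, zzi, zzz].


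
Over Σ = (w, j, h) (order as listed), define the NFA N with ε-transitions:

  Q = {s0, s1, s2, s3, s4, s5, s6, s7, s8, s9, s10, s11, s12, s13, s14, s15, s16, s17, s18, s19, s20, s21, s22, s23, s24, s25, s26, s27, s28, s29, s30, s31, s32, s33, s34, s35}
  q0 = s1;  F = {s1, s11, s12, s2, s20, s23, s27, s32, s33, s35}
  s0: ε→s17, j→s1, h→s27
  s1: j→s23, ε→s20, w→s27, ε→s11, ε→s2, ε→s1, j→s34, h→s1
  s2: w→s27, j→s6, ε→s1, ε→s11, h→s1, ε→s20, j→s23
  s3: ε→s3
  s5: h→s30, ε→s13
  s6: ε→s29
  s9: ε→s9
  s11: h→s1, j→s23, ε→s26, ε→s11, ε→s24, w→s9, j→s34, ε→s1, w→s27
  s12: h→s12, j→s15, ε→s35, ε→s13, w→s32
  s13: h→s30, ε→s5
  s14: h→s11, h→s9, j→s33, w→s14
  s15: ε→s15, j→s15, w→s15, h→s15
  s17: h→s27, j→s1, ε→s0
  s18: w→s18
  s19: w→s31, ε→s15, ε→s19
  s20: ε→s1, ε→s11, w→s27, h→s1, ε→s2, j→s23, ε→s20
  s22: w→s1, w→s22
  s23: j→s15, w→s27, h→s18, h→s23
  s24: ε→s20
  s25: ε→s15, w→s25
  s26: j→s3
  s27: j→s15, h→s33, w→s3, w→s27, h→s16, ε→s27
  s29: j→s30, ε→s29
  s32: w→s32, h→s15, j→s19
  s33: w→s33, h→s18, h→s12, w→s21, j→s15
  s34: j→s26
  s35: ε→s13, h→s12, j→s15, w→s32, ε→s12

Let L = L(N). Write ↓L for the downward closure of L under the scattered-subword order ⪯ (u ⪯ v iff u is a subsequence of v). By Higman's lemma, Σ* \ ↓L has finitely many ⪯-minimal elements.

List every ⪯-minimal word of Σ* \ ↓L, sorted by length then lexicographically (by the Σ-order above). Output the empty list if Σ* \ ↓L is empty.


A = [wj, jj, whhwh].

|Q|=36, |F|=10, |δ|=93 (33 ε).
min D↑ (7 st, q0=0, F={3}): 0:w→1,j→2,h→0 1:w→1,j→3,h→4 2:w→1,j→3,h→2 3:w→3,j→3,h→3 4:w→4,j→3,h→5 5:w→6,j→3,h→5 6:w→6,j→3,h→3 [Hopcroft].
'wj': N↓-sim [26, 16, 3] end={s15,s19,s31} ∉↓L; 2/2 single-dels accept.
'jj': run [26, 20, 6] end={s15,s19,s26,s3,s30,s31} ∉↓L; 2/2 single-dels accept.
'whhwh': N↓-sim [26, 16, 13, 10, 5, 1] end={s15} ∉↓L; 5/5 del acc.
3 minimals (antichain).


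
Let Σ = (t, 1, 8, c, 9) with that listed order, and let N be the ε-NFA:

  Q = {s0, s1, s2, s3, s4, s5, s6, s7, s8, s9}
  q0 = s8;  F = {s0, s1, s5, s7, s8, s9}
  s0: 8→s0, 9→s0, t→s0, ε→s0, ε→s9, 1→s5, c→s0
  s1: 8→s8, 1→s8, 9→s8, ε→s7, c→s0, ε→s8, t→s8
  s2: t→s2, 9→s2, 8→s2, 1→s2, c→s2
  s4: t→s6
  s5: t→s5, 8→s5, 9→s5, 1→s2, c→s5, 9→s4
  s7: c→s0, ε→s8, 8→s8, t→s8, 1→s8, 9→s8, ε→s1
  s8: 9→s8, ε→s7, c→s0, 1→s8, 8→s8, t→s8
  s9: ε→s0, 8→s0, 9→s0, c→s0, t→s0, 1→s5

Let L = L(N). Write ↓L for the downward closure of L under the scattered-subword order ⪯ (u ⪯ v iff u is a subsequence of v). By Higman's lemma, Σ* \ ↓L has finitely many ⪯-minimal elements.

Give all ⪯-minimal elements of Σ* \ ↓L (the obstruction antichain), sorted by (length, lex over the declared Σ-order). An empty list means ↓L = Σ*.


|Q|=10, |F|=6, |δ|=45 (8 ε).
min D↑ (4 st, q0=0, F={3}): 0:t→0,1→0,8→0,c→1,9→0 1:t→1,1→2,8→1,c→1,9→1 2:t→2,1→3,8→2,c→2,9→2 3:t→3,1→3,8→3,c→3,9→3 (ε-aug+det+¬).
'c11': run [9, 6, 4, 1] end={s2} rej; 3/3 del acc.
1 obstructions.

A = [c11].


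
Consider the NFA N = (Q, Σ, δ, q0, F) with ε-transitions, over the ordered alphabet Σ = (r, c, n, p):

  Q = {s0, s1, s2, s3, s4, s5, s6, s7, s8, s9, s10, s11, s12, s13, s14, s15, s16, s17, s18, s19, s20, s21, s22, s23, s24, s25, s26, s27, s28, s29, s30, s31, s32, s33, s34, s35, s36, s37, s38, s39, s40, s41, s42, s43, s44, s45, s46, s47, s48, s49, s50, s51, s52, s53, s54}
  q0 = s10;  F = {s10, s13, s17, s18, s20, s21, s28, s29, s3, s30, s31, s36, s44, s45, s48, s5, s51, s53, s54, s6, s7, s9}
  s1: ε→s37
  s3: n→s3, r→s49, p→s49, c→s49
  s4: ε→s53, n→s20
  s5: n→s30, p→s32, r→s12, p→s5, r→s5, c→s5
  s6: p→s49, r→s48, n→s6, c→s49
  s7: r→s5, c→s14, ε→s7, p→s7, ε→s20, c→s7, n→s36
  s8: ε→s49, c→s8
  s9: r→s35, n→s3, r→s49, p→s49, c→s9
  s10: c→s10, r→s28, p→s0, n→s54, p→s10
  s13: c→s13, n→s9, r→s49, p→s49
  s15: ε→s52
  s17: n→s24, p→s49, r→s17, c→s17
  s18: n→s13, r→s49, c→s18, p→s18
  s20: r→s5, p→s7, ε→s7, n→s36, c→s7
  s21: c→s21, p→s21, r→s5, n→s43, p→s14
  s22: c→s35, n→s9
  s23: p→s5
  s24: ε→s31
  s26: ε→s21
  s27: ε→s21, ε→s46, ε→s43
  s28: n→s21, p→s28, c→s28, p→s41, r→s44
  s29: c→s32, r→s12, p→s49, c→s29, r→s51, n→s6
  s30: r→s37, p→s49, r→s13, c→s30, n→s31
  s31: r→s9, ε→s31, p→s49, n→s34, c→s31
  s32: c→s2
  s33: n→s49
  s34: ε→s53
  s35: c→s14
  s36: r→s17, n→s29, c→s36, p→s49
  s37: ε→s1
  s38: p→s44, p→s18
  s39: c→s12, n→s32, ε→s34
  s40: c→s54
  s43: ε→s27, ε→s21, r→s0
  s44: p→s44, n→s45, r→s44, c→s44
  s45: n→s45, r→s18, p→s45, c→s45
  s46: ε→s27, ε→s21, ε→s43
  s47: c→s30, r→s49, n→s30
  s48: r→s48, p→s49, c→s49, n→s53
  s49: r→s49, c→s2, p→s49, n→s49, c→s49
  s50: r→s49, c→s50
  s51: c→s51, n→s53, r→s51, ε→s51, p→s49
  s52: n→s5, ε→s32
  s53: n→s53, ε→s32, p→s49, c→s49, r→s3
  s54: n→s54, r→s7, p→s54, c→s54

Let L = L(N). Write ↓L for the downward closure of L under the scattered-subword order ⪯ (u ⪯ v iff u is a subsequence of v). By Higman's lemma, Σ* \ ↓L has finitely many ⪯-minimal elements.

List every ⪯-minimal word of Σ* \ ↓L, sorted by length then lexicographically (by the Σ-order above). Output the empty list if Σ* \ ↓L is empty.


Antichain: [nrnp, rrnrr, nrnnnc].

|Q|=55, |F|=22, |δ|=147 (24 ε).
min D↑ (22 st, q0=0, F={13}): 0:r→1,c→0,n→2,p→0 1:r→3,c→1,n→4,p→1 2:r→5,c→2,n→2,p→2 3:r→3,c→3,n→6,p→3 4:r→7,c→4,n→4,p→4 5:r→7,c→5,n→8,p→5 6:r→9,c→6,n→6,p→6 7:r→7,c→7,n→10,p→7 8:r→11,c→8,n→12,p→13 9:r→13,c→9,n→14,p→9 10:r→14,c→10,n→15,p→13 11:r→11,c→11,n→15,p→13 12:r→16,c→12,n→17,p→13 13:r→13,c→13,n→13,p→13 14:r→13,c→14,n→18,p→13 15:r→18,c→15,n→19,p→13 16:r→16,c→16,n→19,p→13 17:r→20,c→13,n→17,p→13 18:r→13,c→18,n→21,p→13 19:r→21,c→13,n→19,p→13 20:r→20,c→13,n→19,p→13 21:r→13,c→13,n→21,p→13.
'nrnp': |S_i|=[37, 33, 27, 22, 2] end={s2,s49} — reject; 4/4 single-dels accept.
'rrnrr': N↓-sim [37, 35, 24, 17, 10, 4] end={s14,s2,s35,s49} — reject; 5/5 single-dels accept.
'nrnnnc': N↓-sim [37, 33, 27, 22, 16, 8, 2] end={s2,s49} — reject; 6/6 del acc.
3 words, ⪯-incomp.


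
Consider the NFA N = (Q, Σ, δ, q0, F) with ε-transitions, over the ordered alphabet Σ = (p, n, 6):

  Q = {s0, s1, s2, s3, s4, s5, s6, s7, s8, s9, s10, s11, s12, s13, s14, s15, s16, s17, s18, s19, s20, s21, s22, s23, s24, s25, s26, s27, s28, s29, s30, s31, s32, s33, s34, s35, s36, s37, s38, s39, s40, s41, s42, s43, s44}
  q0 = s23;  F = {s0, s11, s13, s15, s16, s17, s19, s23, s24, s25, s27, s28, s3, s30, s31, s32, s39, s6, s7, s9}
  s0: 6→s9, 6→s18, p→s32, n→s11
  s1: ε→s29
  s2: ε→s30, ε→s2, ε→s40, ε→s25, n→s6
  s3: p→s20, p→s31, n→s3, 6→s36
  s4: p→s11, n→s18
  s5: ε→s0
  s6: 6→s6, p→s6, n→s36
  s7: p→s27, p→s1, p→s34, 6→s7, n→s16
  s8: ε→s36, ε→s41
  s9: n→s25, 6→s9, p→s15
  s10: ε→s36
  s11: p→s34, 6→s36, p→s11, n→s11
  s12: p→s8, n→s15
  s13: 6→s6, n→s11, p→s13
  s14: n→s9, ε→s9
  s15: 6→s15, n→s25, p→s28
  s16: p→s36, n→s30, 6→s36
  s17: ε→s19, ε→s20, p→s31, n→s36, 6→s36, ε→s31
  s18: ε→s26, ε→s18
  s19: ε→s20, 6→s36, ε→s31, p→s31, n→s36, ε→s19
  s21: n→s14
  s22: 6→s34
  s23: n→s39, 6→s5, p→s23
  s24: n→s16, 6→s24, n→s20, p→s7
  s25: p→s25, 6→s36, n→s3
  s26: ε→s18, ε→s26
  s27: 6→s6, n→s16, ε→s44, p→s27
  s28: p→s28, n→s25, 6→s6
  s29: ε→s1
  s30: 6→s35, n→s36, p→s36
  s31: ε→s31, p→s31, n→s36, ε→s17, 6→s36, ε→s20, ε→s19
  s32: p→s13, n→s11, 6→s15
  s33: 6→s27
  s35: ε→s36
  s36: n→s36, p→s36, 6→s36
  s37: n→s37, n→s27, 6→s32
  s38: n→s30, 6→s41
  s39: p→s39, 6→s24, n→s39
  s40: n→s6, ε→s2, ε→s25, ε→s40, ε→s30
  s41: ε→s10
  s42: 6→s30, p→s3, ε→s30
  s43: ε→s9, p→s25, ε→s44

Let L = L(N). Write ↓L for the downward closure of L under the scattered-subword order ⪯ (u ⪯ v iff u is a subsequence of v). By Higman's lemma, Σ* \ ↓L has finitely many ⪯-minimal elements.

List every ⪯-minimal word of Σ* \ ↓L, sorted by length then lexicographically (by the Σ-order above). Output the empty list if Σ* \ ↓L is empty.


A = [6n6, n6np, n6nnn, 6pp6n, 66nnpn].

|Q|=45, |F|=20, |δ|=122 (35 ε).
min D↑ (19 st, q0=0, F={11}): 0:p→0,n→1,6→2 1:p→1,n→1,6→3 2:p→4,n→5,6→6 3:p→7,n→8,6→3 4:p→9,n→5,6→10 5:p→5,n→5,6→11 6:p→10,n→12,6→6 7:p→13,n→8,6→7 8:p→11,n→14,6→11 9:p→9,n→5,6→15 10:p→16,n→12,6→10 11:p→11,n→11,6→11 12:p→12,n→17,6→11 13:p→13,n→8,6→15 14:p→11,n→11,6→11 15:p→15,n→11,6→15 16:p→16,n→12,6→15 17:p→18,n→17,6→11 18:p→18,n→11,6→11 (ε-aug+det+¬).
'6n6': |S_i|=[30, 28, 12, 2] end={s35,s36} — reject; 3/3 deletions ∈↓L.
'n6np': |S_i|=[30, 20, 13, 5, 1] end={s36} — reject; 4/4 deletions ∈↓L.
'n6nnn': N↓-sim [30, 20, 13, 5, 3, 1] end={s36} — reject; 5/5 deletions ∈↓L.
'6pp6n': |S_i|=[30, 28, 22, 19, 3, 1] end={s36} rej; 5/5 deletions ∈↓L.
'66nnpn': N↓-sim [30, 28, 23, 10, 8, 5, 1] end={s36} ∉↓L; 6/6 single-dels accept.
5 obstructions.


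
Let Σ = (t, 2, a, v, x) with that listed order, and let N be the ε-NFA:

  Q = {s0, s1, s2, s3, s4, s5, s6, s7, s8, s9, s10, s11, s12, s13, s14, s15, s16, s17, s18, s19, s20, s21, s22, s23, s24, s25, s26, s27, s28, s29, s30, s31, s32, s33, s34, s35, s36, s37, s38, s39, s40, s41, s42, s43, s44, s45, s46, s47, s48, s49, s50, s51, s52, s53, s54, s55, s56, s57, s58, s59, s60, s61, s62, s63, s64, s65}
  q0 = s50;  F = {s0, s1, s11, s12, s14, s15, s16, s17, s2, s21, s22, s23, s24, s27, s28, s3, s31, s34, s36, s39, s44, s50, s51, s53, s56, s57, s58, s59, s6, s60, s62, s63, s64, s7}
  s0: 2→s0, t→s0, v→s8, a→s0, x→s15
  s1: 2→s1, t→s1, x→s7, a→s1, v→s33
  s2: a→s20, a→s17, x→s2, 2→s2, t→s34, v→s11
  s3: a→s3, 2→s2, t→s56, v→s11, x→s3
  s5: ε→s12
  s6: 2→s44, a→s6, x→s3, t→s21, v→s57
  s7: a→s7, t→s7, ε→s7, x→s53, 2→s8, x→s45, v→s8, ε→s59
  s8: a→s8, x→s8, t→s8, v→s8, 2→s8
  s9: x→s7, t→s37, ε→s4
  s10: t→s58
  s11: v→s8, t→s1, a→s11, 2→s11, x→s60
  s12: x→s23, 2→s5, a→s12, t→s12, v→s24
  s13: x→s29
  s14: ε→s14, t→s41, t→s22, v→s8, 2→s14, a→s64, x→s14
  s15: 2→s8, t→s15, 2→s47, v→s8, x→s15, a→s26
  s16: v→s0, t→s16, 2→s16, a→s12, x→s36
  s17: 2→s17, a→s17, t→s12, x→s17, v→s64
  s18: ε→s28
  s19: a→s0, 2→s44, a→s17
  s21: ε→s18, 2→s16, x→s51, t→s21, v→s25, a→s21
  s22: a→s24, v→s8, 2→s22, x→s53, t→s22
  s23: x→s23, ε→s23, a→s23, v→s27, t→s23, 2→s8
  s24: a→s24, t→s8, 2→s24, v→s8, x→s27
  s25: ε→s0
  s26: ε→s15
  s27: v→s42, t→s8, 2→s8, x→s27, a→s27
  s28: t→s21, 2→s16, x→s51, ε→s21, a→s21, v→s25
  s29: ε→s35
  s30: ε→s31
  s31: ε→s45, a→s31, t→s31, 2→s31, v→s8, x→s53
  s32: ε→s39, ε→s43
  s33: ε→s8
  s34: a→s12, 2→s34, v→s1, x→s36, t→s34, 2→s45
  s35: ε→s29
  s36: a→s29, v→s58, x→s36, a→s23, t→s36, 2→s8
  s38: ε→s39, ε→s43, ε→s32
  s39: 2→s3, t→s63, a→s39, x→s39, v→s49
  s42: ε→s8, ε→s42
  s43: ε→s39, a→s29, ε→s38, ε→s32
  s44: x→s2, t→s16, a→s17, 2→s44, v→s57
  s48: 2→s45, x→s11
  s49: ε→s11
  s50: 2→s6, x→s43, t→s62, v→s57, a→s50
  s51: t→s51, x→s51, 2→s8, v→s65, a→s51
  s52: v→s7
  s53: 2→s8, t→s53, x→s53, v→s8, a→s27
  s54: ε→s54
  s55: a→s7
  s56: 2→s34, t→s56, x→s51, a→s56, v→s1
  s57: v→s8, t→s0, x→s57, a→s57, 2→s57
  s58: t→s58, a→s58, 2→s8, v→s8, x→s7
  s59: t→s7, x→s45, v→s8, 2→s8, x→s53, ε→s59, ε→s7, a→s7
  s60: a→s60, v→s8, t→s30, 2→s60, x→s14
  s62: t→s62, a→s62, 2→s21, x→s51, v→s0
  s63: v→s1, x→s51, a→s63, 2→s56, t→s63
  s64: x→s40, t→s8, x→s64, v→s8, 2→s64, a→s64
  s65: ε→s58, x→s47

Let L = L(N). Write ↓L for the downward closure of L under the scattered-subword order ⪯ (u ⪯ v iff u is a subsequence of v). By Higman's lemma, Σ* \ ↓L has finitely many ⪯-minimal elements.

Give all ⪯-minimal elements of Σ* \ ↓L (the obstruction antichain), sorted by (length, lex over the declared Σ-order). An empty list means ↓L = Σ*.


Antichain: [vv, tx2, 22avt, xvxxat].

|Q|=66, |F|=34, |δ|=227 (31 ε).
min D↑ (33 st, q0=0, F={10}): 0:t→1,2→2,a→0,v→3,x→4 1:t→1,2→5,a→1,v→6,x→7 2:t→5,2→8,a→2,v→3,x→9 3:t→6,2→3,a→3,v→10,x→3 4:t→11,2→9,a→4,v→12,x→4 5:t→5,2→13,a→5,v→6,x→7 6:t→6,2→6,a→6,v→10,x→14 7:t→7,2→10,a→7,v→15,x→7 8:t→13,2→8,a→16,v→3,x→17 9:t→18,2→17,a→9,v→12,x→9 10:t→10,2→10,a→10,v→10,x→10 11:t→11,2→18,a→11,v→19,x→7 12:t→19,2→12,a→12,v→10,x→20 13:t→13,2→13,a→21,v→6,x→22 14:t→14,2→10,a→14,v→10,x→14 15:t→15,2→10,a→15,v→10,x→23 16:t→21,2→16,a→16,v→24,x→16 17:t→25,2→17,a→16,v→12,x→17 18:t→18,2→25,a→18,v→19,x→7 19:t→19,2→19,a→19,v→10,x→23 20:t→26,2→20,a→20,v→10,x→27 21:t→21,2→21,a→21,v→28,x→29 22:t→22,2→10,a→29,v→15,x→22 23:t→23,2→10,a→23,v→10,x→30 24:t→10,2→24,a→24,v→10,x→24 25:t→25,2→25,a→21,v→19,x→22 26:t→26,2→26,a→26,v→10,x→30 27:t→31,2→27,a→24,v→10,x→27 28:t→10,2→28,a→28,v→10,x→32 29:t→29,2→10,a→29,v→32,x→29 30:t→30,2→10,a→32,v→10,x→30 31:t→31,2→31,a→28,v→10,x→30 32:t→10,2→10,a→32,v→10,x→32 [Hopcroft].
'vv': run [54, 28, 3] end={s33,s42,s8} ∉↓L; 2/2 deletions ∈↓L.
'tx2': run [54, 36, 17, 2] end={s47,s8} — reject; 3/3 single-dels accept.
'22avt': N↓-sim [54, 46, 37, 32, 7, 1] end={s8} rej; 5/5 single-dels accept.
'xvxxat': run [54, 45, 23, 17, 11, 6, 1] end={s8} ∉↓L; 6/6 del acc.
4 minimals (antichain).


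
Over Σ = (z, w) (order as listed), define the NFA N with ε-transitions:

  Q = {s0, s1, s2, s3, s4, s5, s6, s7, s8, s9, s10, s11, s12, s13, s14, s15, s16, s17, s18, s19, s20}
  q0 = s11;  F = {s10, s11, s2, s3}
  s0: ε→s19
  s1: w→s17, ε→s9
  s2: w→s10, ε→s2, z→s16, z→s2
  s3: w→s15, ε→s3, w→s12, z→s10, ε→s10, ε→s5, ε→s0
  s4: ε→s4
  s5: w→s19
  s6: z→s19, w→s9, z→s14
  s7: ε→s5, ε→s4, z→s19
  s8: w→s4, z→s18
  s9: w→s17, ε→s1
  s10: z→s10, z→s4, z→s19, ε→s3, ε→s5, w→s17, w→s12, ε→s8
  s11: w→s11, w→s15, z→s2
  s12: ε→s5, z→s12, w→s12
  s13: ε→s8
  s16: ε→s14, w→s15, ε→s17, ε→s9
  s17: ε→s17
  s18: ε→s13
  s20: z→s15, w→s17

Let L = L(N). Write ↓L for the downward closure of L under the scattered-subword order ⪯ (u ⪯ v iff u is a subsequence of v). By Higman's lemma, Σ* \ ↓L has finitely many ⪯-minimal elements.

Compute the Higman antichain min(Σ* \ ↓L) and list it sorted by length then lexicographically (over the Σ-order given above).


|Q|=21, |F|=4, |δ|=49 (21 ε).
min D↑ (4 st, q0=0, F={3}): 0:z→1,w→0 1:z→1,w→2 2:z→2,w→3 3:z→3,w→3 [Hopcroft].
'zww': N↓-sim [18, 17, 12, 6] end={s12,s15,s17,s19,s4,s5} ∉↓L; 3/3 deletions ∈↓L.
1 words, ⪯-incomp.

min(Σ*\↓L) = [zww].


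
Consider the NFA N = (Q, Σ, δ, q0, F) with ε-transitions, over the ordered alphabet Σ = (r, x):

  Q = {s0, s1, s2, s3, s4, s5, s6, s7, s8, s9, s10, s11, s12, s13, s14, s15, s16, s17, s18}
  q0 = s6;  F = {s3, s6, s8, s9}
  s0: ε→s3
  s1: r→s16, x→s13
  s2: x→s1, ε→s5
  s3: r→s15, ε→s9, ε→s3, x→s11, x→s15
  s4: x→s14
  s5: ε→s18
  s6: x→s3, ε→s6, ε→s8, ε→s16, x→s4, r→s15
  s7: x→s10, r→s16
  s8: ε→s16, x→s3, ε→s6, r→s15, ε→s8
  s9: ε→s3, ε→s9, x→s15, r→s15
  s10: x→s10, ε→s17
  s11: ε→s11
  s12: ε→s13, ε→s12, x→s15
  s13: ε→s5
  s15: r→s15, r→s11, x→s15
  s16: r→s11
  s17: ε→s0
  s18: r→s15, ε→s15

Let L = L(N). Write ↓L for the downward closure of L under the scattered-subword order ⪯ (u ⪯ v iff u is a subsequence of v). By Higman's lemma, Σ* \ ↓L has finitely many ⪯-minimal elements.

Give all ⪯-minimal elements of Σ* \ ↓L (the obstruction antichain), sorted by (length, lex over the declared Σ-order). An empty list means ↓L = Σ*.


A = [r, xx].

|Q|=19, |F|=4, |δ|=43 (20 ε).
min D↑ (3 st, q0=0, F={1}): 0:r→1,x→2 1:r→1,x→1 2:r→1,x→1.
'r': run [9, 2] end={s11,s15} — reject; 1/1 single-dels accept.
'xx': run [9, 6, 3] end={s11,s14,s15} — reject; 2/2 single-dels accept.
2 minimals (antichain).


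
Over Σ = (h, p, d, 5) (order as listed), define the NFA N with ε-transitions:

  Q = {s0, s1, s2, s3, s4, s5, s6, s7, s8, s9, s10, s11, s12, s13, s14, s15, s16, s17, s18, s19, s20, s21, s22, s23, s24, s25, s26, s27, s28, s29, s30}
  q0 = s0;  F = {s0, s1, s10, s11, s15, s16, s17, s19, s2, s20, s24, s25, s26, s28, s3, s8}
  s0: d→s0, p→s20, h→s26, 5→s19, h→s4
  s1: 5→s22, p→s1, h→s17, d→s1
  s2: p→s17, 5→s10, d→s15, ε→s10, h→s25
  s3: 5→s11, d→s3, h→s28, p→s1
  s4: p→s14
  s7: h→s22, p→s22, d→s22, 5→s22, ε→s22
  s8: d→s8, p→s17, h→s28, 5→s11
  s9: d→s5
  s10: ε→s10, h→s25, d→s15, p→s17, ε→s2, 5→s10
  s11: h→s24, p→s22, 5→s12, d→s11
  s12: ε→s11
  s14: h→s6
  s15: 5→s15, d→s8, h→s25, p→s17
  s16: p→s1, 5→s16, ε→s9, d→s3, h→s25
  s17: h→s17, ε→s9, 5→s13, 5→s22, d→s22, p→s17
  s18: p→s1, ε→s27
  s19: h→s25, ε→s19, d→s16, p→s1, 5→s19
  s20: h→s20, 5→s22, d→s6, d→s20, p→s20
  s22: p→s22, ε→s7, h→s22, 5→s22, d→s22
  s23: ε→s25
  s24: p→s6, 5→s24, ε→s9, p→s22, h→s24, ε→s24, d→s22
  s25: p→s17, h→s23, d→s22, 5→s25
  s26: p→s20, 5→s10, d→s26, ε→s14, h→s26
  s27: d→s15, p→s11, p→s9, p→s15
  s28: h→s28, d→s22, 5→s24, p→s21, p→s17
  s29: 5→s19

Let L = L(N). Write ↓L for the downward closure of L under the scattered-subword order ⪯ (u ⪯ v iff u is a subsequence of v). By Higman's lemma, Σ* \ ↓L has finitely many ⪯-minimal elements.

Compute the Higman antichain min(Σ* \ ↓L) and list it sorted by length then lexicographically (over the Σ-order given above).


|Q|=31, |F|=16, |δ|=100 (14 ε).
min D↑ (16 st, q0=0, F={5}): 0:h→1,p→2,d→0,5→3 1:h→1,p→2,d→1,5→4 2:h→2,p→2,d→2,5→5 3:h→6,p→7,d→8,5→3 4:h→6,p→9,d→10,5→4 5:h→5,p→5,d→5,5→5 6:h→6,p→9,d→5,5→6 7:h→9,p→7,d→7,5→5 8:h→6,p→7,d→11,5→8 9:h→9,p→9,d→5,5→5 10:h→6,p→9,d→12,5→10 11:h→13,p→7,d→11,5→14 12:h→13,p→9,d→12,5→14 13:h→13,p→9,d→5,5→15 14:h→15,p→5,d→14,5→14 15:h→15,p→5,d→5,5→15 [Hopcroft].
'p5': |S_i|=[27, 11, 3] end={s13,s22,s7} ∉↓L; 2/2 single-dels accept.
'5hd': |S_i|=[27, 22, 12, 3] end={s22,s5,s7} rej; 3/3 single-dels accept.
'h5pd': N↓-sim [27, 22, 18, 8, 3] end={s22,s5,s7} — reject; 4/4 del acc.
'5dd5p': N↓-sim [27, 22, 19, 15, 9, 3] end={s22,s6,s7} ∉↓L; 5/5 single-dels accept.
4 minimals (antichain).

Antichain: [p5, 5hd, h5pd, 5dd5p].


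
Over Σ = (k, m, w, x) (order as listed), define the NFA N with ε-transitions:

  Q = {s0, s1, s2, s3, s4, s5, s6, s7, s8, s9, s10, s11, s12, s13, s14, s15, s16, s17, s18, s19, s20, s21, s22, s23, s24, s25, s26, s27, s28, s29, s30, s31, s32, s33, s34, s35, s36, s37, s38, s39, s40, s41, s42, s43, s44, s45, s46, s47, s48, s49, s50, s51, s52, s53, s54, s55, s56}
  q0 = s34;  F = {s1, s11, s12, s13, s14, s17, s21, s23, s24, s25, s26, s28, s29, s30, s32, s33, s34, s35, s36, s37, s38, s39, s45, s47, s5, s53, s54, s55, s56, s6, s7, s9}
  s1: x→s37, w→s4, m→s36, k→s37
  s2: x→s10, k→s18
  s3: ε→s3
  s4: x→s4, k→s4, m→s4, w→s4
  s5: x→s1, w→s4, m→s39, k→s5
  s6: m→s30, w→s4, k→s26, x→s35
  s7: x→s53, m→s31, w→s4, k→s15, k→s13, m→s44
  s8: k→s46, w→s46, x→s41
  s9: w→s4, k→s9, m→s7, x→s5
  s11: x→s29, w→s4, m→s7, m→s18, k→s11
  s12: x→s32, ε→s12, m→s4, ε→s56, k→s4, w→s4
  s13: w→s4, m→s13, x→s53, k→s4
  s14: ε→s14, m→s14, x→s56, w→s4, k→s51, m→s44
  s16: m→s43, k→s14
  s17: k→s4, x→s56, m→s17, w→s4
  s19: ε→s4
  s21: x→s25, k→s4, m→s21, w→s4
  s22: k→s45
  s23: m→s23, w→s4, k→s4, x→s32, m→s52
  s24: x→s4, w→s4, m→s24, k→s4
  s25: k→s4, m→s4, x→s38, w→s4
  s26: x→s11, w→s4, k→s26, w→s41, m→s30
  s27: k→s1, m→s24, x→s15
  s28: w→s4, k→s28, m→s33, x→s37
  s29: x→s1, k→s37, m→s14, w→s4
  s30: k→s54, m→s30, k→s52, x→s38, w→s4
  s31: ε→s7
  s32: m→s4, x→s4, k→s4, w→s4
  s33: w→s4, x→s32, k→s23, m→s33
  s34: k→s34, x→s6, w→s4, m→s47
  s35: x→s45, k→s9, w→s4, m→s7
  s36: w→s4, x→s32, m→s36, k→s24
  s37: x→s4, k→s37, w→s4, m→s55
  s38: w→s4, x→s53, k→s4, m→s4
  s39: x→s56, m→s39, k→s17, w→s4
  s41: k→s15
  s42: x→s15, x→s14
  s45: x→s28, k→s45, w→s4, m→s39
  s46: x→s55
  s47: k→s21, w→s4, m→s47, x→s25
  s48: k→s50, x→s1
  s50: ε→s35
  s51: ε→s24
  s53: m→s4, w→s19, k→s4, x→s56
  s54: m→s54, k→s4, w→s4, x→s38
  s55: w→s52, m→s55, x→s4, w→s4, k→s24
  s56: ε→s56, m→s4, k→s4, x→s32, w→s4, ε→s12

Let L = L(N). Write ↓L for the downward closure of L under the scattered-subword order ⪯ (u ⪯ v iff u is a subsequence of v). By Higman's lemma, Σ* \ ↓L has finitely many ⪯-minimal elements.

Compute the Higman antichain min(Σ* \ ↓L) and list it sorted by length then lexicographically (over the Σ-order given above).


|Q|=57, |F|=32, |δ|=167 (10 ε).
min D↑ (32 st, q0=0, F={2}): 0:k→0,m→1,w→2,x→3 1:k→4,m→1,w→2,x→5 2:k→2,m→2,w→2,x→2 3:k→6,m→7,w→2,x→8 4:k→2,m→4,w→2,x→5 5:k→2,m→2,w→2,x→9 6:k→6,m→7,w→2,x→10 7:k→11,m→7,w→2,x→9 8:k→12,m→13,w→2,x→14 9:k→2,m→2,w→2,x→15 10:k→10,m→13,w→2,x→16 11:k→2,m→11,w→2,x→9 12:k→12,m→13,w→2,x→17 13:k→18,m→13,w→2,x→15 14:k→14,m→19,w→2,x→20 15:k→2,m→2,w→2,x→21 16:k→22,m→23,w→2,x→24 17:k→17,m→19,w→2,x→24 18:k→2,m→18,w→2,x→15 19:k→25,m→19,w→2,x→21 20:k→20,m→26,w→2,x→22 21:k→2,m→2,w→2,x→27 22:k→22,m→28,w→2,x→2 23:k→29,m→23,w→2,x→21 24:k→22,m→30,w→2,x→22 25:k→2,m→25,w→2,x→21 26:k→31,m→26,w→2,x→27 27:k→2,m→2,w→2,x→2 28:k→29,m→28,w→2,x→2 29:k→2,m→29,w→2,x→2 30:k→29,m→30,w→2,x→27 31:k→2,m→31,w→2,x→27 [Hopcroft].
'w': run [41, 5] end={s15,s19,s4,s41,s52} ∉↓L; 1/1 del acc.
'mkk': |S_i|=[41, 28, 17, 1] end={s4} ∉↓L; 3/3 deletions ∈↓L.
'mxk': |S_i|=[41, 28, 8, 1] end={s4} ∉↓L; 3/3 deletions ∈↓L.
'mxm': run [41, 28, 8, 1] end={s4} rej; 3/3 single-dels accept.
'xkxxkx': |S_i|=[41, 38, 35, 29, 16, 6, 1] end={s4} — reject; 6/6 deletions ∈↓L.
'xxxxxx': N↓-sim [41, 38, 32, 23, 13, 6, 1] end={s4} — reject; 6/6 single-dels accept.
6 obstructions.

Antichain: [w, mkk, mxk, mxm, xkxxkx, xxxxxx].


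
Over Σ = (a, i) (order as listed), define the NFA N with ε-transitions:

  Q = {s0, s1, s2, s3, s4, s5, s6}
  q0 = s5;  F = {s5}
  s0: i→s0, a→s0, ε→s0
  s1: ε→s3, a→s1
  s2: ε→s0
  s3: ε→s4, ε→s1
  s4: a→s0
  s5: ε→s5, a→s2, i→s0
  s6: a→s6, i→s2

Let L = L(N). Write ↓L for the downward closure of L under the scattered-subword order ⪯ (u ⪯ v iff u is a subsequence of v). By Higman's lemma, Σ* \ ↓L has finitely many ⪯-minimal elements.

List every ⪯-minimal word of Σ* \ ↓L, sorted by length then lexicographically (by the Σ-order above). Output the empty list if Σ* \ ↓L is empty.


|Q|=7, |F|=1, |δ|=14 (6 ε).
min D↑ (2 st, q0=0, F={1}): 0:a→1,i→1 1:a→1,i→1.
'a': |S_i|=[3, 2] end={s0,s2} ∉↓L; 1/1 single-dels accept.
'i': run [3, 1] end={s0} rej; 1/1 del acc.
2 minimals (antichain).

min(Σ*\↓L) = [a, i].


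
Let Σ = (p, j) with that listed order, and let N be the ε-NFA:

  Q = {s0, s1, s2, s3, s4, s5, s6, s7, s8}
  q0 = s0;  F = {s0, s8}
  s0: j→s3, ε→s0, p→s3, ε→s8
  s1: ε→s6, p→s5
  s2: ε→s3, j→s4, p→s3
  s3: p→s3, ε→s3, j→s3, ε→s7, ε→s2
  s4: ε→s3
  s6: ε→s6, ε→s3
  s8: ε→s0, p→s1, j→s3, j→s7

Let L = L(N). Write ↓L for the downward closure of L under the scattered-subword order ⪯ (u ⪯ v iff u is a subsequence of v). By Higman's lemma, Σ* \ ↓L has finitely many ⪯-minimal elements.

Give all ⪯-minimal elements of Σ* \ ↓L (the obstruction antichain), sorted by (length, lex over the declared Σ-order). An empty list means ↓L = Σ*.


|Q|=9, |F|=2, |δ|=21 (11 ε).
min D↑ (2 st, q0=0, F={1}): 0:p→1,j→1 1:p→1,j→1.
'p': N↓-sim [9, 7] end={s1,s2,s3,s4,s5,s6,s7} rej; 1/1 del acc.
'j': run [9, 4] end={s2,s3,s4,s7} rej; 1/1 del acc.
2 obstructions.

A = [p, j].


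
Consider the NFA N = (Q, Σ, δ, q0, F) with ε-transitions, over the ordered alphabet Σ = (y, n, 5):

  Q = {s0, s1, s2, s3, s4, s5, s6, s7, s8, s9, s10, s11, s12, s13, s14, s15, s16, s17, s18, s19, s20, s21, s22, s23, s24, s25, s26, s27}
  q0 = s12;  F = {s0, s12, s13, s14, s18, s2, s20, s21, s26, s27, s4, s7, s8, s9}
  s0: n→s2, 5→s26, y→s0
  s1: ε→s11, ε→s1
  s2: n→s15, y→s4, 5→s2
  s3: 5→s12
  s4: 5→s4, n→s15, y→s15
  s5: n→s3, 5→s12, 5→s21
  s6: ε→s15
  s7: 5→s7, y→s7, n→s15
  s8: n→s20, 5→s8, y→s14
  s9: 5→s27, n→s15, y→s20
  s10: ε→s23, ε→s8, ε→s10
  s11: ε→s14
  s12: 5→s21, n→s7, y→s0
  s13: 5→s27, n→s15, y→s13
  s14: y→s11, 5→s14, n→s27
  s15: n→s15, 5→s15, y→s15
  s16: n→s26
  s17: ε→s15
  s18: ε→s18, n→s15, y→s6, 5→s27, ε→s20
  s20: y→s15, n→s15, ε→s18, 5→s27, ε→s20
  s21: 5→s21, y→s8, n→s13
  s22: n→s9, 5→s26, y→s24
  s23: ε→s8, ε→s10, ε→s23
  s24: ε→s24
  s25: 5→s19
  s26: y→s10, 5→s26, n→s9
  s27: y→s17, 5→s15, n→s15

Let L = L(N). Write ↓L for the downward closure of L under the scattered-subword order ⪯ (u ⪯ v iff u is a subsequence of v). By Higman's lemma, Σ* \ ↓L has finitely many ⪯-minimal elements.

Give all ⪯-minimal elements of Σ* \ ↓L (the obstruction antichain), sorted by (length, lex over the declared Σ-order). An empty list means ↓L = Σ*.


|Q|=28, |F|=14, |δ|=70 (16 ε).
min D↑ (14 st, q0=0, F={6}): 0:y→1,n→2,5→3 1:y→1,n→4,5→5 2:y→2,n→6,5→2 3:y→7,n→8,5→3 4:y→9,n→6,5→4 5:y→7,n→10,5→5 6:y→6,n→6,5→6 7:y→11,n→12,5→7 8:y→8,n→6,5→13 9:y→6,n→6,5→9 10:y→12,n→6,5→13 11:y→11,n→13,5→11 12:y→6,n→6,5→13 13:y→6,n→6,5→6 (ε-aug+det+¬).
'nn': N↓-sim [20, 11, 1] end={s15} — reject; 2/2 single-dels accept.
'ynyy': |S_i|=[20, 18, 9, 7, 3] end={s15,s17,s6} ∉↓L; 4/4 single-dels accept.
'5yny': N↓-sim [20, 18, 14, 6, 3] end={s15,s17,s6} rej; 4/4 del acc.
'5n5y': N↓-sim [20, 18, 8, 3, 2] end={s15,s17} — reject; 4/4 single-dels accept.
'5n55': |S_i|=[20, 18, 8, 3, 1] end={s15} ∉↓L; 4/4 del acc.
'5yyn5': N↓-sim [20, 18, 14, 8, 3, 1] end={s15} ∉↓L; 5/5 single-dels accept.
6 words, ⪯-incomp.

A = [nn, ynyy, 5yny, 5n5y, 5n55, 5yyn5].


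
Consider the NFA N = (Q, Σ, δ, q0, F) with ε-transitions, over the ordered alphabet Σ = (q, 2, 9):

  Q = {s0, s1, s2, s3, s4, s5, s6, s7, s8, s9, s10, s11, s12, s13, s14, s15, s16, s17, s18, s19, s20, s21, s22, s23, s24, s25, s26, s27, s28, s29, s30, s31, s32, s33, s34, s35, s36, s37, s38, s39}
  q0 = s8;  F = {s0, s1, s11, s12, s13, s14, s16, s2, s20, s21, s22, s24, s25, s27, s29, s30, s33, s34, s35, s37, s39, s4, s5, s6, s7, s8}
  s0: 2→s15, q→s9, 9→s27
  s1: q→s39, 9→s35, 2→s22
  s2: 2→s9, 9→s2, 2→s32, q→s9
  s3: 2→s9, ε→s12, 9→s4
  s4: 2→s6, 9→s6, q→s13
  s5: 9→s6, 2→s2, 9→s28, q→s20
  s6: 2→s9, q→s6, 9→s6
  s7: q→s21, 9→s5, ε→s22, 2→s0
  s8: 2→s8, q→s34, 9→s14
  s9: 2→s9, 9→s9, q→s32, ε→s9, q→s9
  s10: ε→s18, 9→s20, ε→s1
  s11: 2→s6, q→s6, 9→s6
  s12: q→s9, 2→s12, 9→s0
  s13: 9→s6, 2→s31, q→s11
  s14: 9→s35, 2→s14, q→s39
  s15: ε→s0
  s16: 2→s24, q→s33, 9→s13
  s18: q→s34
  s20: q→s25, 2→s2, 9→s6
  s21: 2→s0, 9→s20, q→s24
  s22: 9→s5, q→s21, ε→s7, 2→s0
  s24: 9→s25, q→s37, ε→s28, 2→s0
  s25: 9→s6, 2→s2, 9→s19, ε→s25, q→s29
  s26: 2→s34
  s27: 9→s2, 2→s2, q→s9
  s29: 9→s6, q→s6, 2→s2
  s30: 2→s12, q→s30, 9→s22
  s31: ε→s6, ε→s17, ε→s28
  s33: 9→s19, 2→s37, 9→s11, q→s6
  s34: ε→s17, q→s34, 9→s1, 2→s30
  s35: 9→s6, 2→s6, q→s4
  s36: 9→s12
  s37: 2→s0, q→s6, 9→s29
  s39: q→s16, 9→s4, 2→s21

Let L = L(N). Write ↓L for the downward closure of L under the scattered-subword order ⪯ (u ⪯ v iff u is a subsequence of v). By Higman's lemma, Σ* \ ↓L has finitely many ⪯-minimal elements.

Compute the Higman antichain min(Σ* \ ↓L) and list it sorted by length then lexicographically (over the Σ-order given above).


A = [q22q, 9922, 9992, 9qqqq2].

|Q|=40, |F|=26, |δ|=105 (13 ε).
min D↑ (26 st, q0=0, F={13}): 0:q→1,2→0,9→2 1:q→1,2→3,9→4 2:q→5,2→2,9→6 3:q→3,2→7,9→8 4:q→5,2→8,9→6 5:q→9,2→10,9→11 6:q→11,2→12,9→12 7:q→13,2→7,9→14 8:q→10,2→14,9→15 9:q→16,2→17,9→18 10:q→17,2→14,9→19 11:q→18,2→12,9→12 12:q→12,2→13,9→12 13:q→13,2→13,9→13 14:q→13,2→14,9→20 15:q→19,2→21,9→12 16:q→12,2→22,9→23 17:q→22,2→14,9→24 18:q→23,2→12,9→12 19:q→24,2→21,9→12 20:q→13,2→21,9→21 21:q→13,2→13,9→21 22:q→12,2→14,9→25 23:q→12,2→12,9→12 24:q→25,2→21,9→12 25:q→12,2→21,9→12 [Hopcroft].
'q22q': |S_i|=[33, 31, 22, 7, 2] end={s32,s9} ∉↓L; 4/4 deletions ∈↓L.
'9922': N↓-sim [33, 29, 17, 7, 2] end={s32,s9} rej; 4/4 deletions ∈↓L.
'9992': |S_i|=[33, 29, 17, 6, 2] end={s32,s9} ∉↓L; 4/4 deletions ∈↓L.
'9qqqq2': |S_i|=[33, 29, 23, 19, 12, 3, 2] end={s32,s9} ∉↓L; 6/6 deletions ∈↓L.
4 obstructions.


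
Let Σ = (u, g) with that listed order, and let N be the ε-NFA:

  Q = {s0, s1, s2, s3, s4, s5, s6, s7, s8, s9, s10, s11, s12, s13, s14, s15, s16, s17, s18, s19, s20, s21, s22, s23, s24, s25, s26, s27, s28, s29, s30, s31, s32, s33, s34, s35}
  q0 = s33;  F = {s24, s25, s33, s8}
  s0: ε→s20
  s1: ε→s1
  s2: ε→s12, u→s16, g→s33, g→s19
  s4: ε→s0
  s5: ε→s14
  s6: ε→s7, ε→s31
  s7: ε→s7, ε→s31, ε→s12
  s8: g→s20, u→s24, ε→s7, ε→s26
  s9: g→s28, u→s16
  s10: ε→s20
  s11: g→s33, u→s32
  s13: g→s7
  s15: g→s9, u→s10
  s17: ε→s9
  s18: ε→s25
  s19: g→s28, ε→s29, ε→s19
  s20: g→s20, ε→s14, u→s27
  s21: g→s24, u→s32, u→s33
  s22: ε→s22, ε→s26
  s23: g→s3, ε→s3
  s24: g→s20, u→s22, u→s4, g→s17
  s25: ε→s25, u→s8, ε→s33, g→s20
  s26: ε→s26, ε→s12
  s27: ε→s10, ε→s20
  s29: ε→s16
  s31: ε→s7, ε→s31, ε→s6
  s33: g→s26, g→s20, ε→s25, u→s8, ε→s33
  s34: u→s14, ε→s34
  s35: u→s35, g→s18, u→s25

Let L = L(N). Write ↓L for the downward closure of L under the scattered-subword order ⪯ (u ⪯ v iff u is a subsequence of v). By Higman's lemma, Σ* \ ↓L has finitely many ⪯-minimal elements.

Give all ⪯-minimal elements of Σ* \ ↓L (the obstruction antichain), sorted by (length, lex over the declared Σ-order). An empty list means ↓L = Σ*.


|Q|=36, |F|=4, |δ|=66 (34 ε).
min D↑ (4 st, q0=0, F={2}): 0:u→1,g→2 1:u→3,g→2 2:u→2,g→2 3:u→2,g→2.
'g': |S_i|=[20, 10] end={s10,s12,s14,s16,s17,s20,s26,s27,s28,s9} — reject; 1/1 deletions ∈↓L.
'uuu': |S_i|=[20, 18, 14, 10] end={s0,s10,s12,s14,s16,s20,s22,s26,s27,s4} rej; 3/3 single-dels accept.
2 words, ⪯-incomp.

min(Σ*\↓L) = [g, uuu].


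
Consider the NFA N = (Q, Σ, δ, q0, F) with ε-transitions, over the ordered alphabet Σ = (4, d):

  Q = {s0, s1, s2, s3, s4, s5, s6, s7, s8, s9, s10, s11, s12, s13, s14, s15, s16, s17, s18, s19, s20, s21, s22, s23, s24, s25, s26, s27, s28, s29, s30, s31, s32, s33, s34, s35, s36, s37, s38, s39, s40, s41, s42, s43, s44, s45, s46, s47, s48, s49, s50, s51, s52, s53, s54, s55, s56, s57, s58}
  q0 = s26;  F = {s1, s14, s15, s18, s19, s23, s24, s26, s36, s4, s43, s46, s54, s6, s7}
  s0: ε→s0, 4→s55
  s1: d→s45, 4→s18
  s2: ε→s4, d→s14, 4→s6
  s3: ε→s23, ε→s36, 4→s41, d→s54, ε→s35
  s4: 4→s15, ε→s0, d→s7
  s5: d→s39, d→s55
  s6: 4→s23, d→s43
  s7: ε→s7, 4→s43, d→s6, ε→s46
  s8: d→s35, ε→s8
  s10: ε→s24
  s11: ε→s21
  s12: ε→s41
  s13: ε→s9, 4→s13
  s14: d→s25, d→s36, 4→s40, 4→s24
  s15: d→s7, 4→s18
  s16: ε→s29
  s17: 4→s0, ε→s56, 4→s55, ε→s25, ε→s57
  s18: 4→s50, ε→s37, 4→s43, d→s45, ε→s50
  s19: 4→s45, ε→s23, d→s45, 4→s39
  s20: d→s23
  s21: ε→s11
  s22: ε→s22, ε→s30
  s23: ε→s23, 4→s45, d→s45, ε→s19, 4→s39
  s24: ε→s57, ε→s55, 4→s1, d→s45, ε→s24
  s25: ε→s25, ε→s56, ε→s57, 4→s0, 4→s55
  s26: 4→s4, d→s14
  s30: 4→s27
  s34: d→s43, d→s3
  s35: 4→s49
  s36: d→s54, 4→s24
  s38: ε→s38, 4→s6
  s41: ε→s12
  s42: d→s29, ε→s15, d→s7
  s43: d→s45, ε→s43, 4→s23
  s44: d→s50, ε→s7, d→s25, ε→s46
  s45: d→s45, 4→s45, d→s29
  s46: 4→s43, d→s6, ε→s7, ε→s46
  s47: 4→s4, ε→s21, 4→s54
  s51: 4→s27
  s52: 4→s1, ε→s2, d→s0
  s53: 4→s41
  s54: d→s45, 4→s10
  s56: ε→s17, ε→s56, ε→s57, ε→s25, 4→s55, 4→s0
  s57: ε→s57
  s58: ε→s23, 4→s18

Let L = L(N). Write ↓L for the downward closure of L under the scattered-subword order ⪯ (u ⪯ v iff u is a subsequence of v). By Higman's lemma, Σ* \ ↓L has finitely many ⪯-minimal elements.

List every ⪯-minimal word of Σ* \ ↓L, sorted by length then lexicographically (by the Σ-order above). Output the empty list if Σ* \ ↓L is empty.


A = [d4d, 444d, dddd, 4d444, 4dd44, 444444].

|Q|=59, |F|=15, |δ|=117 (47 ε).
min D↑ (14 st, q0=0, F={11}): 0:4→1,d→2 1:4→3,d→4 2:4→5,d→6 3:4→7,d→4 4:4→8,d→9 5:4→10,d→11 6:4→5,d→12 7:4→8,d→11 8:4→13,d→11 9:4→13,d→8 10:4→7,d→11 11:4→11,d→11 12:4→5,d→11 13:4→11,d→11 (ε-aug+det+¬).
'd4d': run [28, 25, 16, 2] end={s29,s45} rej; 3/3 single-dels accept.
'444d': N↓-sim [28, 21, 15, 9, 2] end={s29,s45} rej; 4/4 del acc.
'dddd': |S_i|=[28, 25, 21, 15, 2] end={s29,s45} ∉↓L; 4/4 deletions ∈↓L.
'4d444': run [28, 21, 9, 6, 5, 3] end={s29,s39,s45} ∉↓L; 5/5 deletions ∈↓L.
'4dd44': run [28, 21, 9, 7, 5, 3] end={s29,s39,s45} ∉↓L; 5/5 deletions ∈↓L.
'444444': run [28, 21, 15, 9, 7, 5, 3] end={s29,s39,s45} ∉↓L; 6/6 del acc.
6 obstructions.
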